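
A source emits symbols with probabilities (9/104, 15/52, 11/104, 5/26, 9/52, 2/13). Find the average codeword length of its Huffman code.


Huffman construction (repeatedly merge the two least-probable nodes; each merge adds 1 bit to every symbol beneath it): 9/104 + 11/104 = 5/26; 2/13 + 9/52 = 17/52; 5/26 + 5/26 = 5/13; 15/52 + 17/52 = 8/13; 5/13 + 8/13 = 1. Resulting codeword lengths (in the order the probabilities were given): (3, 2, 3, 2, 3, 3). L_avg = sum(p_i * l_i) = 9/104*3 + 15/52*2 + 11/104*3 + 5/26*2 + 9/52*3 + 2/13*3 = 131/52 = 2.5192

2.5192 bits


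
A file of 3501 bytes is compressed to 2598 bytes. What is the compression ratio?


Ratio = original / compressed = 3501 / 2598 = 1.3476

1.3476


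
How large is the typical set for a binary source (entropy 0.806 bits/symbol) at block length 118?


log2|A_typical| = nH = 118 * 0.806 = 95.108, so |A_typical| ~ 2^95.108 = 4.269e+28

4.269e+28


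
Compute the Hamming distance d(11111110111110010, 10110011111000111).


Count differing positions: . ^ . . ^ ^ . ^ . . . ^ ^ . ^ . ^ = 8 differences

8


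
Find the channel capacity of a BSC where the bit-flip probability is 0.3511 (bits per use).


H(p) = -p*log2(p) - (1-p)*log2(1-p) = -0.3511*log2(0.3511) - 0.6489*log2(0.6489) = 0.530177 + 0.404869 = 0.935. C = 1 - H(p) = 1 - 0.935 = 0.065

0.065 bits


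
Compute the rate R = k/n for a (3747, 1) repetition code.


Rate = k/n = 1/3747

1/3747


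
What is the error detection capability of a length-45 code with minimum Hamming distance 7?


Detection capability = d_min - 1 = 7 - 1 = 6

6 errors


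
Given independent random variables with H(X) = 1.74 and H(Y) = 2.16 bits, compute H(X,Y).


For independent variables, H(X,Y) = H(X) + H(Y) = 1.74 + 2.16 = 3.9

3.9 bits


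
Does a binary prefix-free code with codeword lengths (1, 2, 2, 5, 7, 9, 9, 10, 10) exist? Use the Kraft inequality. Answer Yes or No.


Kraft sum = sum(2^(-l_i)) = 1.0449, need <= 1. Result: violated (a binary prefix-free code with these lengths cannot exist)

No


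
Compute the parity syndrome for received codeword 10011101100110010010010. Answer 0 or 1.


Syndrome = XOR of all bits = 1 XOR 0 XOR 0 XOR 1 XOR 1 XOR 1 XOR 0 XOR 1 XOR 1 XOR 0 XOR 0 XOR 1 XOR 1 XOR 0 XOR 0 XOR 1 XOR 0 XOR 0 XOR 1 XOR 0 XOR 0 XOR 1 XOR 0 = 1

1


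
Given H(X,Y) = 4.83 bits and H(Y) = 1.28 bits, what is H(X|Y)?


H(X|Y) = H(X,Y) - H(Y) = 4.83 - 1.28 = 3.55

3.55 bits


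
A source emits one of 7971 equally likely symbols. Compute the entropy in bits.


H = log2(n) = log2(7971) = 12.9605

12.9605 bits


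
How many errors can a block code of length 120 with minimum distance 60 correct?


Correction capability = floor((d-1)/2) = floor((60-1)/2) = 29

29 errors


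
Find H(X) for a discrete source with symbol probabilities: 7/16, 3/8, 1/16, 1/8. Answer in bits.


H = -sum(p_i * log2(p_i)). Terms: -(7/16)*log2(7/16) = 0.521782; -(3/8)*log2(3/8) = 0.530639; -(1/16)*log2(1/16) = 0.250000; -(1/8)*log2(1/8) = 0.375000. H = 0.521782 + 0.530639 + 0.250000 + 0.375000 = 1.6774

1.6774 bits


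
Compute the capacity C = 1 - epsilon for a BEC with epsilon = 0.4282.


C = 1 - epsilon = 1 - 0.4282 = 0.5718

0.5718 bits


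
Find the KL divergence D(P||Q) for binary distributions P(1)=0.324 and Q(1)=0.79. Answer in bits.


KL = p*log2(p/q) + (1-p)*log2((1-p)/(1-q)) = 0.324*log2(0.324/0.79) + 0.676*log2(0.676/0.21) = 0.7235

0.7235 bits


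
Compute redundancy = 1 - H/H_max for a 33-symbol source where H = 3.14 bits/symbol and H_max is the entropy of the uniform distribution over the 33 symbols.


H_max = log2(K) = log2(33) = 5.0444 bits/symbol. Redundancy = 1 - H/H_max = 1 - 3.14/5.0444 = 1 - 0.6225 = 0.3775

0.3775


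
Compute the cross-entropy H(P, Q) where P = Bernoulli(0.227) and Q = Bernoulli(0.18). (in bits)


H(P,Q) = -p*log2(q) - (1-p)*log2(1-q). -0.227*log2(0.18) = 0.561582; -0.773*log2(0.82) = 0.221313. H(P,Q) = 0.561582 + 0.221313 = 0.7829

0.7829 bits


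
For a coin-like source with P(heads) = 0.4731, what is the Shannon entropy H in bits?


H = -p*log2(p) - (1-p)*log2(1-p). -0.4731*log2(0.4731) = 0.510845; -0.5269*log2(0.5269) = 0.487066. H = 0.510845 + 0.487066 = 0.9979

0.9979 bits


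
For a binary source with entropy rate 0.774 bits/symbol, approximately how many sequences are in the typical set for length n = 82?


log2|A_typical| = nH = 82 * 0.774 = 63.468, so |A_typical| ~ 2^63.468 = 1.276e+19

1.276e+19


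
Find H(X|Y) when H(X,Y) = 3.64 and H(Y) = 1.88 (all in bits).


H(X|Y) = H(X,Y) - H(Y) = 3.64 - 1.88 = 1.76

1.76 bits


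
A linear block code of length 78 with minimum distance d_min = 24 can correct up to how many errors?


Correction capability = floor((d-1)/2) = floor((24-1)/2) = 11

11 errors


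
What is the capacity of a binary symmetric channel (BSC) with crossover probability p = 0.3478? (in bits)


H(p) = -p*log2(p) - (1-p)*log2(1-p) = -0.3478*log2(0.3478) - 0.6522*log2(0.6522) = 0.529932 + 0.402155 = 0.9321. C = 1 - H(p) = 1 - 0.9321 = 0.0679

0.0679 bits


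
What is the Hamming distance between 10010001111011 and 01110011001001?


Count differing positions: ^ ^ ^ . . . ^ . ^ ^ . . ^ . = 7 differences

7


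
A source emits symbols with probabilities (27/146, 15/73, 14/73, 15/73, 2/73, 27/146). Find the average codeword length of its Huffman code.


Huffman construction (repeatedly merge the two least-probable nodes; each merge adds 1 bit to every symbol beneath it): 2/73 + 27/146 = 31/146; 27/146 + 14/73 = 55/146; 15/73 + 15/73 = 30/73; 31/146 + 55/146 = 43/73; 30/73 + 43/73 = 1. Resulting codeword lengths (in the order the probabilities were given): (3, 2, 3, 2, 3, 3). L_avg = sum(p_i * l_i) = 27/146*3 + 15/73*2 + 14/73*3 + 15/73*2 + 2/73*3 + 27/146*3 = 189/73 = 2.589

2.589 bits


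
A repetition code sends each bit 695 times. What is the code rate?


Rate = k/n = 1/695

1/695


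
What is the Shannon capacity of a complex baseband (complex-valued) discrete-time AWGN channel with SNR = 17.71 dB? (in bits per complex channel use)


SNR_linear = 10^(17.71/10) = 59.0201; C = log2(1 + SNR_linear) = log2(1 + 59.0201) = 5.9074

5.9074 bits/channel use


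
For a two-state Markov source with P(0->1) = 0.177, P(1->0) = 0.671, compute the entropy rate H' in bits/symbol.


Stationary distribution: pi_0 = p10/(p01+p10) = 0.7913, pi_1 = 0.2087. Entropy rate H' = pi_0*H(p01) + pi_1*H(p10) = 0.7913*0.6735 + 0.2087*0.9139 = 0.7237

0.7237 bits/symbol


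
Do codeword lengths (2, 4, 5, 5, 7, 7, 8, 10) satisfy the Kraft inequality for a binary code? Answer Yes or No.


Kraft sum = sum(2^(-l_i)) = 0.3955, need <= 1. Result: satisfied (a binary prefix-free code with these lengths exists)

Yes


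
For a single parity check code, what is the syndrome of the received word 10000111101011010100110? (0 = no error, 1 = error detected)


Syndrome = XOR of all bits = 1 XOR 0 XOR 0 XOR 0 XOR 0 XOR 1 XOR 1 XOR 1 XOR 1 XOR 0 XOR 1 XOR 0 XOR 1 XOR 1 XOR 0 XOR 1 XOR 0 XOR 1 XOR 0 XOR 0 XOR 1 XOR 1 XOR 0 = 0

0


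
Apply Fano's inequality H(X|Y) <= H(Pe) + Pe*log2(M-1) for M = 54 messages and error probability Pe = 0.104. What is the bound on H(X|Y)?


H(Pe) = -Pe*log2(Pe) - (1-Pe)*log2(1-Pe) = -0.104*log2(0.104) - 0.896*log2(0.896) = 0.339596 + 0.141953 = 0.4815. Pe*log2(M-1) = 0.104*log2(53) = 0.595704. Bound = H(Pe) + Pe*log2(M-1) = 0.339596 + 0.141953 + 0.595704 = 1.0773

1.0773 bits


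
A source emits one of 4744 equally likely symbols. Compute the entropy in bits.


H = log2(n) = log2(4744) = 12.2119

12.2119 bits


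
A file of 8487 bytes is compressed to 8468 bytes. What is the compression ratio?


Ratio = original / compressed = 8487 / 8468 = 1.0022

1.0022


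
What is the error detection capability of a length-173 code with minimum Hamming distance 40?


Detection capability = d_min - 1 = 40 - 1 = 39

39 errors


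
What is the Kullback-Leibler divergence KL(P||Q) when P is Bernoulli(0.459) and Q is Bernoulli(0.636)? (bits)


KL = p*log2(p/q) + (1-p)*log2((1-p)/(1-q)) = 0.459*log2(0.459/0.636) + 0.541*log2(0.541/0.364) = 0.0933

0.0933 bits


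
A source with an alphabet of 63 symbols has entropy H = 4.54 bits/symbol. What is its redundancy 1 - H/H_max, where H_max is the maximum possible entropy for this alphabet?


H_max = log2(K) = log2(63) = 5.9773 bits/symbol. Redundancy = 1 - H/H_max = 1 - 4.54/5.9773 = 1 - 0.7595 = 0.2405

0.2405


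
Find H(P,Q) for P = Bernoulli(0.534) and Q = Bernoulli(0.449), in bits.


H(P,Q) = -p*log2(q) - (1-p)*log2(1-q). -0.534*log2(0.449) = 0.616884; -0.466*log2(0.551) = 0.400702. H(P,Q) = 0.616884 + 0.400702 = 1.0176

1.0176 bits


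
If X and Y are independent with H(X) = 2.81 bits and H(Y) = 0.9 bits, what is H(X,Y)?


For independent variables, H(X,Y) = H(X) + H(Y) = 2.81 + 0.9 = 3.71

3.71 bits


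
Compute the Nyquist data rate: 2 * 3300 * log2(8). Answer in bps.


Rate = 2 * B * log2(M) = 2 * 3300 * 3.0 = 19800.0

19800.0 bps


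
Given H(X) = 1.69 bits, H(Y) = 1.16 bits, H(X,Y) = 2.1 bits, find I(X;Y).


I(X;Y) = H(X) + H(Y) - H(X,Y) = 1.69 + 1.16 - 2.1 = 0.75

0.75 bits


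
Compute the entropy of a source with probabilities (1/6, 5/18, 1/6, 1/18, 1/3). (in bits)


H = -sum(p_i * log2(p_i)). Terms: -(1/6)*log2(1/6) = 0.430827; -(5/18)*log2(5/18) = 0.513332; -(1/6)*log2(1/6) = 0.430827; -(1/18)*log2(1/18) = 0.231663; -(1/3)*log2(1/3) = 0.528321. H = 0.430827 + 0.513332 + 0.430827 + 0.231663 + 0.528321 = 2.135

2.135 bits


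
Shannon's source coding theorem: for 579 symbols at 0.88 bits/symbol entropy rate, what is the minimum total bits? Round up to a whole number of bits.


Minimum bits >= n * H = 579 * 0.88 = 509.52, rounded up to a whole number of bits = 510

510 bits


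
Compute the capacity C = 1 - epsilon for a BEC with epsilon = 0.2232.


C = 1 - epsilon = 1 - 0.2232 = 0.7768

0.7768 bits


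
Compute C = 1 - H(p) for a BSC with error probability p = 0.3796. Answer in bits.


H(p) = -p*log2(p) - (1-p)*log2(1-p) = -0.3796*log2(0.3796) - 0.6204*log2(0.6204) = 0.530471 + 0.427288 = 0.9578. C = 1 - H(p) = 1 - 0.9578 = 0.0422

0.0422 bits


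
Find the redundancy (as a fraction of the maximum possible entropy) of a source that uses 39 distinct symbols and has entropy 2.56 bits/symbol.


H_max = log2(K) = log2(39) = 5.2854 bits/symbol. Redundancy = 1 - H/H_max = 1 - 2.56/5.2854 = 1 - 0.4844 = 0.5156

0.5156


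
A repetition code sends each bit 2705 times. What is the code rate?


Rate = k/n = 1/2705

1/2705


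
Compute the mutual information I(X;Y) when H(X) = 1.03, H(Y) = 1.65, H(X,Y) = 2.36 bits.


I(X;Y) = H(X) + H(Y) - H(X,Y) = 1.03 + 1.65 - 2.36 = 0.32

0.32 bits


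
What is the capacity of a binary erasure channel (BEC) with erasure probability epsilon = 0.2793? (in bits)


C = 1 - epsilon = 1 - 0.2793 = 0.7207

0.7207 bits


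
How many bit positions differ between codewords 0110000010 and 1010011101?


Count differing positions: ^ ^ . . . ^ ^ ^ ^ ^ = 7 differences

7


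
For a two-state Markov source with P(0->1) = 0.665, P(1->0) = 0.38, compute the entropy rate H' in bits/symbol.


Stationary distribution: pi_0 = p10/(p01+p10) = 0.3636, pi_1 = 0.6364. Entropy rate H' = pi_0*H(p01) + pi_1*H(p10) = 0.3636*0.92 + 0.6364*0.958 = 0.9442

0.9442 bits/symbol


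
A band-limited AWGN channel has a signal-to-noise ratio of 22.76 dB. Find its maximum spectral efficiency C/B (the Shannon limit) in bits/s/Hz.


SNR_linear = 10^(22.76/10) = 188.7991; C/B = log2(1 + SNR_linear) = log2(1 + 188.7991) = 7.5683

7.5683 bits/s/Hz


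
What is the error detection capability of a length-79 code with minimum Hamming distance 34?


Detection capability = d_min - 1 = 34 - 1 = 33

33 errors


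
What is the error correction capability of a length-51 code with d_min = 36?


Correction capability = floor((d-1)/2) = floor((36-1)/2) = 17

17 errors


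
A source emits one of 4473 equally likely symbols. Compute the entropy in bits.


H = log2(n) = log2(4473) = 12.127

12.127 bits


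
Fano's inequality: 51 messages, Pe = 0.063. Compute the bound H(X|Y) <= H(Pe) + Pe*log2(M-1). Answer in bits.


H(Pe) = -Pe*log2(Pe) - (1-Pe)*log2(1-Pe) = -0.063*log2(0.063) - 0.937*log2(0.937) = 0.251276 + 0.087965 = 0.3392. Pe*log2(M-1) = 0.063*log2(50) = 0.355563. Bound = H(Pe) + Pe*log2(M-1) = 0.251276 + 0.087965 + 0.355563 = 0.6948

0.6948 bits


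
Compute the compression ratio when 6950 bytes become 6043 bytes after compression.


Ratio = original / compressed = 6950 / 6043 = 1.1501

1.1501


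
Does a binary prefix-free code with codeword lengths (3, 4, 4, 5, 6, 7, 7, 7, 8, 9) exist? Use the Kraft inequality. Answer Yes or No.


Kraft sum = sum(2^(-l_i)) = 0.3262, need <= 1. Result: satisfied (a binary prefix-free code with these lengths exists)

Yes


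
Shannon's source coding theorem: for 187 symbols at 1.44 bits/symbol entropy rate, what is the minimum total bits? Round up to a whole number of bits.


Minimum bits >= n * H = 187 * 1.44 = 269.28, rounded up to a whole number of bits = 270

270 bits


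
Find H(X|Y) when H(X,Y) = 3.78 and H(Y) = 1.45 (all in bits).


H(X|Y) = H(X,Y) - H(Y) = 3.78 - 1.45 = 2.33

2.33 bits


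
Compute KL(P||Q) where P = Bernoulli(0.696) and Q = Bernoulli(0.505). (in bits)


KL = p*log2(p/q) + (1-p)*log2((1-p)/(1-q)) = 0.696*log2(0.696/0.505) + 0.304*log2(0.304/0.495) = 0.1083

0.1083 bits


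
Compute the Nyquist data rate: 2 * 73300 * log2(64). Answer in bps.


Rate = 2 * B * log2(M) = 2 * 73300 * 6.0 = 879600.0

879600.0 bps


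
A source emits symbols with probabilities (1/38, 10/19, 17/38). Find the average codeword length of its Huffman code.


Huffman construction (repeatedly merge the two least-probable nodes; each merge adds 1 bit to every symbol beneath it): 1/38 + 17/38 = 9/19; 9/19 + 10/19 = 1. Resulting codeword lengths (in the order the probabilities were given): (2, 1, 2). L_avg = sum(p_i * l_i) = 1/38*2 + 10/19*1 + 17/38*2 = 28/19 = 1.4737

1.4737 bits


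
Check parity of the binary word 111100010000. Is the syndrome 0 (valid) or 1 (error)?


Syndrome = XOR of all bits = 1 XOR 1 XOR 1 XOR 1 XOR 0 XOR 0 XOR 0 XOR 1 XOR 0 XOR 0 XOR 0 XOR 0 = 1

1


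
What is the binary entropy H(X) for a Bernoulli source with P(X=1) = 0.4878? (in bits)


H = -p*log2(p) - (1-p)*log2(1-p). -0.4878*log2(0.4878) = 0.505184; -0.5122*log2(0.5122) = 0.494386. H = 0.505184 + 0.494386 = 0.9996

0.9996 bits


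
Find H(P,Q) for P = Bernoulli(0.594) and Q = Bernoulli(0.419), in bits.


H(P,Q) = -p*log2(q) - (1-p)*log2(1-q). -0.594*log2(0.419) = 0.745457; -0.406*log2(0.581) = 0.318056. H(P,Q) = 0.745457 + 0.318056 = 1.0635

1.0635 bits


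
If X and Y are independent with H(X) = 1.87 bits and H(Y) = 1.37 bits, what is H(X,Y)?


For independent variables, H(X,Y) = H(X) + H(Y) = 1.87 + 1.37 = 3.24

3.24 bits


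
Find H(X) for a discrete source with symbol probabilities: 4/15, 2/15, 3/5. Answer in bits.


H = -sum(p_i * log2(p_i)). Terms: -(4/15)*log2(4/15) = 0.508504; -(2/15)*log2(2/15) = 0.387585; -(3/5)*log2(3/5) = 0.442179. H = 0.508504 + 0.387585 + 0.442179 = 1.3383

1.3383 bits


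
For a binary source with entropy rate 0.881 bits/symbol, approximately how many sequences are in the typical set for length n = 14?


log2|A_typical| = nH = 14 * 0.881 = 12.334, so |A_typical| ~ 2^12.334 = 5.163e+03

5.163e+03


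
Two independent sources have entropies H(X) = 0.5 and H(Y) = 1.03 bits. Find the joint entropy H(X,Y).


For independent variables, H(X,Y) = H(X) + H(Y) = 0.5 + 1.03 = 1.53

1.53 bits


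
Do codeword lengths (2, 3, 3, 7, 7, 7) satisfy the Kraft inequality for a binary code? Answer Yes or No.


Kraft sum = sum(2^(-l_i)) = 0.5234, need <= 1. Result: satisfied (a binary prefix-free code with these lengths exists)

Yes


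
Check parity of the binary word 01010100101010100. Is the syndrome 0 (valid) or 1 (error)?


Syndrome = XOR of all bits = 0 XOR 1 XOR 0 XOR 1 XOR 0 XOR 1 XOR 0 XOR 0 XOR 1 XOR 0 XOR 1 XOR 0 XOR 1 XOR 0 XOR 1 XOR 0 XOR 0 = 1

1


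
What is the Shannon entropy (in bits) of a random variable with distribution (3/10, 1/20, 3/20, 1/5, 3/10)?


H = -sum(p_i * log2(p_i)). Terms: -(3/10)*log2(3/10) = 0.521090; -(1/20)*log2(1/20) = 0.216096; -(3/20)*log2(3/20) = 0.410545; -(1/5)*log2(1/5) = 0.464386; -(3/10)*log2(3/10) = 0.521090. H = 0.521090 + 0.216096 + 0.410545 + 0.464386 + 0.521090 = 2.1332

2.1332 bits


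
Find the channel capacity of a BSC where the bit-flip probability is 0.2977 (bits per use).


H(p) = -p*log2(p) - (1-p)*log2(1-p) = -0.2977*log2(0.2977) - 0.7023*log2(0.7023) = 0.520400 + 0.358061 = 0.8785. C = 1 - H(p) = 1 - 0.8785 = 0.1215

0.1215 bits


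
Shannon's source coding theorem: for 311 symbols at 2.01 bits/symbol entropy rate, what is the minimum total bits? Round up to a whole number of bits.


Minimum bits >= n * H = 311 * 2.01 = 625.11, rounded up to a whole number of bits = 626

626 bits


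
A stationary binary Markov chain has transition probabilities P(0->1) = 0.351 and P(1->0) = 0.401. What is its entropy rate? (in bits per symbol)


Stationary distribution: pi_0 = p10/(p01+p10) = 0.5332, pi_1 = 0.4668. Entropy rate H' = pi_0*H(p01) + pi_1*H(p10) = 0.5332*0.935 + 0.4668*0.9715 = 0.952

0.952 bits/symbol


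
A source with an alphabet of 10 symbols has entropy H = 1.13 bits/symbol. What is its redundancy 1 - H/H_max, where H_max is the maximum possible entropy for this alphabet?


H_max = log2(K) = log2(10) = 3.3219 bits/symbol. Redundancy = 1 - H/H_max = 1 - 1.13/3.3219 = 1 - 0.3402 = 0.6598

0.6598


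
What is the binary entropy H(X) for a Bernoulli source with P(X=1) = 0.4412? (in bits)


H = -p*log2(p) - (1-p)*log2(1-p). -0.4412*log2(0.4412) = 0.520835; -0.5588*log2(0.5588) = 0.469166. H = 0.520835 + 0.469166 = 0.99

0.99 bits


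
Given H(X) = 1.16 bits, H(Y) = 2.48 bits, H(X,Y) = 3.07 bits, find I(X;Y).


I(X;Y) = H(X) + H(Y) - H(X,Y) = 1.16 + 2.48 - 3.07 = 0.57

0.57 bits


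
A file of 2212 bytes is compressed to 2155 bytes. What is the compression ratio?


Ratio = original / compressed = 2212 / 2155 = 1.0265

1.0265


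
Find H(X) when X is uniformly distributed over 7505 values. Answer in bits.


H = log2(n) = log2(7505) = 12.8736

12.8736 bits


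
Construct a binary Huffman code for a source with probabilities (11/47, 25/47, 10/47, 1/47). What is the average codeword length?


Huffman construction (repeatedly merge the two least-probable nodes; each merge adds 1 bit to every symbol beneath it): 1/47 + 10/47 = 11/47; 11/47 + 11/47 = 22/47; 22/47 + 25/47 = 1. Resulting codeword lengths (in the order the probabilities were given): (2, 1, 3, 3). L_avg = sum(p_i * l_i) = 11/47*2 + 25/47*1 + 10/47*3 + 1/47*3 = 80/47 = 1.7021

1.7021 bits


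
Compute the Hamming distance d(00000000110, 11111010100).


Count differing positions: ^ ^ ^ ^ ^ . ^ . . ^ . = 7 differences

7


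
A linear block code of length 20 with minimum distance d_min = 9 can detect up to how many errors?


Detection capability = d_min - 1 = 9 - 1 = 8

8 errors


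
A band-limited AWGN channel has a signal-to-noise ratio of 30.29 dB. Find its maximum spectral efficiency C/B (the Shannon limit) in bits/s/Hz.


SNR_linear = 10^(30.29/10) = 1069.0549; C/B = log2(1 + SNR_linear) = log2(1 + 1069.0549) = 10.0635

10.0635 bits/s/Hz


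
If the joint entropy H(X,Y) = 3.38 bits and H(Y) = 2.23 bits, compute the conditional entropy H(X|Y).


H(X|Y) = H(X,Y) - H(Y) = 3.38 - 2.23 = 1.15

1.15 bits


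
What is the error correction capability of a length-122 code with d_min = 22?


Correction capability = floor((d-1)/2) = floor((22-1)/2) = 10

10 errors


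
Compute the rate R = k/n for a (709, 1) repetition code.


Rate = k/n = 1/709

1/709


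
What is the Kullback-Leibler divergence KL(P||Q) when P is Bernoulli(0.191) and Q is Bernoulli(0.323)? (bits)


KL = p*log2(p/q) + (1-p)*log2((1-p)/(1-q)) = 0.191*log2(0.191/0.323) + 0.809*log2(0.809/0.677) = 0.0631

0.0631 bits


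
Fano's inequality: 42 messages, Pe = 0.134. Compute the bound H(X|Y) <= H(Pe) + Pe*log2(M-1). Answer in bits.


H(Pe) = -Pe*log2(Pe) - (1-Pe)*log2(1-Pe) = -0.134*log2(0.134) - 0.866*log2(0.866) = 0.388559 + 0.179748 = 0.5683. Pe*log2(M-1) = 0.134*log2(41) = 0.717912. Bound = H(Pe) + Pe*log2(M-1) = 0.388559 + 0.179748 + 0.717912 = 1.2862

1.2862 bits


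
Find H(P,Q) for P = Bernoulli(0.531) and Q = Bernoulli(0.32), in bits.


H(P,Q) = -p*log2(q) - (1-p)*log2(1-q). -0.531*log2(0.32) = 0.872888; -0.469*log2(0.68) = 0.260948. H(P,Q) = 0.872888 + 0.260948 = 1.1338

1.1338 bits


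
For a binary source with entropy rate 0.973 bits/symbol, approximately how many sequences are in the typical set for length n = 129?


log2|A_typical| = nH = 129 * 0.973 = 125.517, so |A_typical| ~ 2^125.517 = 6.087e+37

6.087e+37


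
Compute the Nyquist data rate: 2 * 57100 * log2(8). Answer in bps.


Rate = 2 * B * log2(M) = 2 * 57100 * 3.0 = 342600.0

342600.0 bps


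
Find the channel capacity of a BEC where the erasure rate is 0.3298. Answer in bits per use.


C = 1 - epsilon = 1 - 0.3298 = 0.6702

0.6702 bits


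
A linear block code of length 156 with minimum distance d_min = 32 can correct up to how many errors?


Correction capability = floor((d-1)/2) = floor((32-1)/2) = 15

15 errors


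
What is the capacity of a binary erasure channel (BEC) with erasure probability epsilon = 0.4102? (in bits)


C = 1 - epsilon = 1 - 0.4102 = 0.5898

0.5898 bits


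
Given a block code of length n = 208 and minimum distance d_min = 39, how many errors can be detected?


Detection capability = d_min - 1 = 39 - 1 = 38

38 errors


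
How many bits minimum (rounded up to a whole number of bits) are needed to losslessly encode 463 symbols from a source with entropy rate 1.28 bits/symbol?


Minimum bits >= n * H = 463 * 1.28 = 592.64, rounded up to a whole number of bits = 593

593 bits


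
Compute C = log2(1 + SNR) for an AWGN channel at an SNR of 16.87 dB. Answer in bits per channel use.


SNR_linear = 10^(16.87/10) = 48.6407; C = log2(1 + SNR_linear) = log2(1 + 48.6407) = 5.6335

5.6335 bits/channel use


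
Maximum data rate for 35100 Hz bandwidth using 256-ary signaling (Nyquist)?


Rate = 2 * B * log2(M) = 2 * 35100 * 8.0 = 561600.0

561600.0 bps


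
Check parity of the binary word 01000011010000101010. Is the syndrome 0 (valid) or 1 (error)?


Syndrome = XOR of all bits = 0 XOR 1 XOR 0 XOR 0 XOR 0 XOR 0 XOR 1 XOR 1 XOR 0 XOR 1 XOR 0 XOR 0 XOR 0 XOR 0 XOR 1 XOR 0 XOR 1 XOR 0 XOR 1 XOR 0 = 1

1


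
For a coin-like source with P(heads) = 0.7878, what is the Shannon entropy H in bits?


H = -p*log2(p) - (1-p)*log2(1-p). -0.7878*log2(0.7878) = 0.271081; -0.2122*log2(0.2122) = 0.474586. H = 0.271081 + 0.474586 = 0.7457

0.7457 bits


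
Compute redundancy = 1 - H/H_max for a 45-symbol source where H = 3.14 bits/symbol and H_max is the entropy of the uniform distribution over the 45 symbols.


H_max = log2(K) = log2(45) = 5.4919 bits/symbol. Redundancy = 1 - H/H_max = 1 - 3.14/5.4919 = 1 - 0.5718 = 0.4282

0.4282


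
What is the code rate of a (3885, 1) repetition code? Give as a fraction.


Rate = k/n = 1/3885

1/3885


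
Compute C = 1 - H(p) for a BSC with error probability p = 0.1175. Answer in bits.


H(p) = -p*log2(p) - (1-p)*log2(1-p) = -0.1175*log2(0.1175) - 0.8825*log2(0.8825) = 0.362989 + 0.159143 = 0.5221. C = 1 - H(p) = 1 - 0.5221 = 0.4779

0.4779 bits


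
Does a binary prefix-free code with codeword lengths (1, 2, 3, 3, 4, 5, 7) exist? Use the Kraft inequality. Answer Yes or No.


Kraft sum = sum(2^(-l_i)) = 1.1016, need <= 1. Result: violated (a binary prefix-free code with these lengths cannot exist)

No


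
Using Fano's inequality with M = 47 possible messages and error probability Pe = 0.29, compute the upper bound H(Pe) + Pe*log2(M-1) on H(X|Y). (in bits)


H(Pe) = -Pe*log2(Pe) - (1-Pe)*log2(1-Pe) = -0.29*log2(0.29) - 0.71*log2(0.71) = 0.517904 + 0.350817 = 0.8687. Pe*log2(M-1) = 0.29*log2(46) = 1.601833. Bound = H(Pe) + Pe*log2(M-1) = 0.517904 + 0.350817 + 1.601833 = 2.4706

2.4706 bits


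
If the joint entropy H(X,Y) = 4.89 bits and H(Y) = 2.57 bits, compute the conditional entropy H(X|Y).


H(X|Y) = H(X,Y) - H(Y) = 4.89 - 2.57 = 2.32

2.32 bits


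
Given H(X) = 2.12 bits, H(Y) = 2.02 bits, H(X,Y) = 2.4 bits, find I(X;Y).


I(X;Y) = H(X) + H(Y) - H(X,Y) = 2.12 + 2.02 - 2.4 = 1.74

1.74 bits


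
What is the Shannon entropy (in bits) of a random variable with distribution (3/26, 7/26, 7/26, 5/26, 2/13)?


H = -sum(p_i * log2(p_i)). Terms: -(3/26)*log2(3/26) = 0.359478; -(7/26)*log2(7/26) = 0.509677; -(7/26)*log2(7/26) = 0.509677; -(5/26)*log2(5/26) = 0.457406; -(2/13)*log2(2/13) = 0.415452. H = 0.359478 + 0.509677 + 0.509677 + 0.457406 + 0.415452 = 2.2517

2.2517 bits


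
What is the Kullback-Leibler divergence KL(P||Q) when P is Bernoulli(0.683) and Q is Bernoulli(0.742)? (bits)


KL = p*log2(p/q) + (1-p)*log2((1-p)/(1-q)) = 0.683*log2(0.683/0.742) + 0.317*log2(0.317/0.258) = 0.0125

0.0125 bits


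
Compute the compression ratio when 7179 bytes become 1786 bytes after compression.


Ratio = original / compressed = 7179 / 1786 = 4.0196

4.0196


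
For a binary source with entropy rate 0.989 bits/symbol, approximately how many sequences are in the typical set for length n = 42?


log2|A_typical| = nH = 42 * 0.989 = 41.538, so |A_typical| ~ 2^41.538 = 3.193e+12

3.193e+12


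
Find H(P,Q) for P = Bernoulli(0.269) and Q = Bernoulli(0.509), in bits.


H(P,Q) = -p*log2(q) - (1-p)*log2(1-q). -0.269*log2(0.509) = 0.262077; -0.731*log2(0.491) = 0.750156. H(P,Q) = 0.262077 + 0.750156 = 1.0122

1.0122 bits


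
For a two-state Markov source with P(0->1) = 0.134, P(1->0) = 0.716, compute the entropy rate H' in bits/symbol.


Stationary distribution: pi_0 = p10/(p01+p10) = 0.8424, pi_1 = 0.1576. Entropy rate H' = pi_0*H(p01) + pi_1*H(p10) = 0.8424*0.5683 + 0.1576*0.8608 = 0.6144

0.6144 bits/symbol


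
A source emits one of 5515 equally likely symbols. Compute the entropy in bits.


H = log2(n) = log2(5515) = 12.4291

12.4291 bits


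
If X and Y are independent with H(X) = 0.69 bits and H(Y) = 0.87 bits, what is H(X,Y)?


For independent variables, H(X,Y) = H(X) + H(Y) = 0.69 + 0.87 = 1.56

1.56 bits


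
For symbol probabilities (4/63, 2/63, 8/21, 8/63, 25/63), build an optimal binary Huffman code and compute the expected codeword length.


Huffman construction (repeatedly merge the two least-probable nodes; each merge adds 1 bit to every symbol beneath it): 2/63 + 4/63 = 2/21; 2/21 + 8/63 = 2/9; 2/9 + 8/21 = 38/63; 25/63 + 38/63 = 1. Resulting codeword lengths (in the order the probabilities were given): (4, 4, 2, 3, 1). L_avg = sum(p_i * l_i) = 4/63*4 + 2/63*4 + 8/21*2 + 8/63*3 + 25/63*1 = 121/63 = 1.9206

1.9206 bits


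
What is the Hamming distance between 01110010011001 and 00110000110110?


Count differing positions: . ^ . . . . ^ . ^ . ^ ^ ^ ^ = 7 differences

7


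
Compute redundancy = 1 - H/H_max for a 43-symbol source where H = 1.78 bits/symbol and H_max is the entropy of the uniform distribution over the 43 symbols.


H_max = log2(K) = log2(43) = 5.4263 bits/symbol. Redundancy = 1 - H/H_max = 1 - 1.78/5.4263 = 1 - 0.328 = 0.672

0.672


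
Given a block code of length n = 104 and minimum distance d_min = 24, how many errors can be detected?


Detection capability = d_min - 1 = 24 - 1 = 23

23 errors


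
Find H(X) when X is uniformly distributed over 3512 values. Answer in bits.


H = log2(n) = log2(3512) = 11.7781

11.7781 bits


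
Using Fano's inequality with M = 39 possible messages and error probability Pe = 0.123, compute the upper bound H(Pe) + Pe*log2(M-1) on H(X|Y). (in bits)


H(Pe) = -Pe*log2(Pe) - (1-Pe)*log2(1-Pe) = -0.123*log2(0.123) - 0.877*log2(0.877) = 0.371862 + 0.166061 = 0.5379. Pe*log2(M-1) = 0.123*log2(38) = 0.645495. Bound = H(Pe) + Pe*log2(M-1) = 0.371862 + 0.166061 + 0.645495 = 1.1834

1.1834 bits


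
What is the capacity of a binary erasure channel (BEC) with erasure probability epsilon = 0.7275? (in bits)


C = 1 - epsilon = 1 - 0.7275 = 0.2725

0.2725 bits


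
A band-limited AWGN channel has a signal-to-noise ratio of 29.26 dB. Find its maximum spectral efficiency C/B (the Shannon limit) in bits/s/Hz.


SNR_linear = 10^(29.26/10) = 843.3348; C/B = log2(1 + SNR_linear) = log2(1 + 843.3348) = 9.7217

9.7217 bits/s/Hz


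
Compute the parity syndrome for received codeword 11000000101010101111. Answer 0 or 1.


Syndrome = XOR of all bits = 1 XOR 1 XOR 0 XOR 0 XOR 0 XOR 0 XOR 0 XOR 0 XOR 1 XOR 0 XOR 1 XOR 0 XOR 1 XOR 0 XOR 1 XOR 0 XOR 1 XOR 1 XOR 1 XOR 1 = 0

0


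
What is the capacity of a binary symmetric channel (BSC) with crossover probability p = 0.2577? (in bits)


H(p) = -p*log2(p) - (1-p)*log2(1-p) = -0.2577*log2(0.2577) - 0.7423*log2(0.7423) = 0.504122 + 0.319134 = 0.8233. C = 1 - H(p) = 1 - 0.8233 = 0.1767

0.1767 bits


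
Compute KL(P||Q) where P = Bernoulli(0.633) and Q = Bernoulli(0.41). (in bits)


KL = p*log2(p/q) + (1-p)*log2((1-p)/(1-q)) = 0.633*log2(0.633/0.41) + 0.367*log2(0.367/0.59) = 0.1453

0.1453 bits


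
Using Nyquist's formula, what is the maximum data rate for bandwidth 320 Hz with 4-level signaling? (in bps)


Rate = 2 * B * log2(M) = 2 * 320 * 2.0 = 1280.0

1280.0 bps


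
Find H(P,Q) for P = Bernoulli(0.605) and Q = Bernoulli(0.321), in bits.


H(P,Q) = -p*log2(q) - (1-p)*log2(1-q). -0.605*log2(0.321) = 0.991810; -0.395*log2(0.679) = 0.220614. H(P,Q) = 0.991810 + 0.220614 = 1.2124

1.2124 bits


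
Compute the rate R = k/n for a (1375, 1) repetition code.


Rate = k/n = 1/1375

1/1375


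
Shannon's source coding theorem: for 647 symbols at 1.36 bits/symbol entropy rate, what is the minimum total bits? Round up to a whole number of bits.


Minimum bits >= n * H = 647 * 1.36 = 879.92, rounded up to a whole number of bits = 880

880 bits


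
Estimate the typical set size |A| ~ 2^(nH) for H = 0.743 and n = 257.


log2|A_typical| = nH = 257 * 0.743 = 190.951, so |A_typical| ~ 2^190.951 = 3.034e+57

3.034e+57


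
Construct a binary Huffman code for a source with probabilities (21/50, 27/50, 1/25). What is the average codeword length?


Huffman construction (repeatedly merge the two least-probable nodes; each merge adds 1 bit to every symbol beneath it): 1/25 + 21/50 = 23/50; 23/50 + 27/50 = 1. Resulting codeword lengths (in the order the probabilities were given): (2, 1, 2). L_avg = sum(p_i * l_i) = 21/50*2 + 27/50*1 + 1/25*2 = 73/50 = 1.46

1.46 bits


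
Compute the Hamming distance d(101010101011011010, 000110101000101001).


Count differing positions: ^ . ^ ^ . . . . . . ^ ^ ^ ^ . . ^ ^ = 9 differences

9


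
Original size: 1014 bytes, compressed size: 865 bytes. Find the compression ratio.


Ratio = original / compressed = 1014 / 865 = 1.1723

1.1723


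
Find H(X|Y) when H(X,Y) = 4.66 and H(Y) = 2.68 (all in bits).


H(X|Y) = H(X,Y) - H(Y) = 4.66 - 2.68 = 1.98

1.98 bits


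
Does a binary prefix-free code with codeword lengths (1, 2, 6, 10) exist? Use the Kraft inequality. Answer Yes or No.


Kraft sum = sum(2^(-l_i)) = 0.7666, need <= 1. Result: satisfied (a binary prefix-free code with these lengths exists)

Yes


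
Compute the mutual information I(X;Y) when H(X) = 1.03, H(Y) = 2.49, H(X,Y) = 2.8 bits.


I(X;Y) = H(X) + H(Y) - H(X,Y) = 1.03 + 2.49 - 2.8 = 0.72

0.72 bits


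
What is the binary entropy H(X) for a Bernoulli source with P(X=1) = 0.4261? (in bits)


H = -p*log2(p) - (1-p)*log2(1-p). -0.4261*log2(0.4261) = 0.524417; -0.5739*log2(0.5739) = 0.459768. H = 0.524417 + 0.459768 = 0.9842

0.9842 bits


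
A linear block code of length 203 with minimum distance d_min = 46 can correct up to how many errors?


Correction capability = floor((d-1)/2) = floor((46-1)/2) = 22

22 errors


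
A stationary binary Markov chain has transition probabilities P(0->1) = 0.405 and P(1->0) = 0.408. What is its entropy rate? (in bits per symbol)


Stationary distribution: pi_0 = p10/(p01+p10) = 0.5018, pi_1 = 0.4982. Entropy rate H' = pi_0*H(p01) + pi_1*H(p10) = 0.5018*0.9738 + 0.4982*0.9754 = 0.9746

0.9746 bits/symbol


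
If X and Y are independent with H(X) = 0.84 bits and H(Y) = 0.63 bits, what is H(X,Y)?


For independent variables, H(X,Y) = H(X) + H(Y) = 0.84 + 0.63 = 1.47

1.47 bits


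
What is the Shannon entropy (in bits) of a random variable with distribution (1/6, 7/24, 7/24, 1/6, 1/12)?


H = -sum(p_i * log2(p_i)). Terms: -(1/6)*log2(1/6) = 0.430827; -(7/24)*log2(7/24) = 0.518469; -(7/24)*log2(7/24) = 0.518469; -(1/6)*log2(1/6) = 0.430827; -(1/12)*log2(1/12) = 0.298747. H = 0.430827 + 0.518469 + 0.518469 + 0.430827 + 0.298747 = 2.1973

2.1973 bits


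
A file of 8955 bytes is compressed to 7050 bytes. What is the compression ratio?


Ratio = original / compressed = 8955 / 7050 = 1.2702

1.2702


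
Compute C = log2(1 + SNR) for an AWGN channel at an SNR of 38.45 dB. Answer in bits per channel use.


SNR_linear = 10^(38.45/10) = 6998.42; C = log2(1 + SNR_linear) = log2(1 + 6998.42) = 12.773

12.773 bits/channel use


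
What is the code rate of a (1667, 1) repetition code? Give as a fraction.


Rate = k/n = 1/1667

1/1667


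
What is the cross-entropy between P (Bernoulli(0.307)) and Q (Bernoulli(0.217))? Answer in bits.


H(P,Q) = -p*log2(q) - (1-p)*log2(1-q). -0.307*log2(0.217) = 0.676700; -0.693*log2(0.783) = 0.244571. H(P,Q) = 0.676700 + 0.244571 = 0.9213

0.9213 bits


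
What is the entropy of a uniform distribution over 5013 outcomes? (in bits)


H = log2(n) = log2(5013) = 12.2915

12.2915 bits


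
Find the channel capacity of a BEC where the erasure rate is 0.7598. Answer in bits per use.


C = 1 - epsilon = 1 - 0.7598 = 0.2402

0.2402 bits


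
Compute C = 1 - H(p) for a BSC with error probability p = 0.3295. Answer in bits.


H(p) = -p*log2(p) - (1-p)*log2(1-p) = -0.3295*log2(0.3295) - 0.6705*log2(0.6705) = 0.527744 + 0.386671 = 0.9144. C = 1 - H(p) = 1 - 0.9144 = 0.0856

0.0856 bits


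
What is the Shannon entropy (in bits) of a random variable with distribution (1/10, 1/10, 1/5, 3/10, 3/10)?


H = -sum(p_i * log2(p_i)). Terms: -(1/10)*log2(1/10) = 0.332193; -(1/10)*log2(1/10) = 0.332193; -(1/5)*log2(1/5) = 0.464386; -(3/10)*log2(3/10) = 0.521090; -(3/10)*log2(3/10) = 0.521090. H = 0.332193 + 0.332193 + 0.464386 + 0.521090 + 0.521090 = 2.171

2.171 bits


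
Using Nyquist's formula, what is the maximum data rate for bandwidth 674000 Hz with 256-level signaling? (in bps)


Rate = 2 * B * log2(M) = 2 * 674000 * 8.0 = 10784000.0

10784000.0 bps


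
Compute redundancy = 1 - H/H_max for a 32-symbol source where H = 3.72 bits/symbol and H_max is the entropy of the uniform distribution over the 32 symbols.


H_max = log2(K) = log2(32) = 5.0 bits/symbol. Redundancy = 1 - H/H_max = 1 - 3.72/5.0 = 1 - 0.744 = 0.256

0.256


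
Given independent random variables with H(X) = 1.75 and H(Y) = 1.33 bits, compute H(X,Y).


For independent variables, H(X,Y) = H(X) + H(Y) = 1.75 + 1.33 = 3.08

3.08 bits


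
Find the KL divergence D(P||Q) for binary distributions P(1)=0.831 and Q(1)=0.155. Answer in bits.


KL = p*log2(p/q) + (1-p)*log2((1-p)/(1-q)) = 0.831*log2(0.831/0.155) + 0.169*log2(0.169/0.845) = 1.6208

1.6208 bits


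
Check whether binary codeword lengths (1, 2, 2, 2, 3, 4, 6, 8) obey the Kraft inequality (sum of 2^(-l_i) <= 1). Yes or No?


Kraft sum = sum(2^(-l_i)) = 1.457, need <= 1. Result: violated (a binary prefix-free code with these lengths cannot exist)

No


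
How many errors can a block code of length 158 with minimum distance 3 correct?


Correction capability = floor((d-1)/2) = floor((3-1)/2) = 1

1 errors


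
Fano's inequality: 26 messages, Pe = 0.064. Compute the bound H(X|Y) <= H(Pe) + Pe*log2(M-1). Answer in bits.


H(Pe) = -Pe*log2(Pe) - (1-Pe)*log2(1-Pe) = -0.064*log2(0.064) - 0.936*log2(0.936) = 0.253810 + 0.089313 = 0.3431. Pe*log2(M-1) = 0.064*log2(25) = 0.297207. Bound = H(Pe) + Pe*log2(M-1) = 0.253810 + 0.089313 + 0.297207 = 0.6403

0.6403 bits


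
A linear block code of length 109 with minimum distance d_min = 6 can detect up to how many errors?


Detection capability = d_min - 1 = 6 - 1 = 5

5 errors


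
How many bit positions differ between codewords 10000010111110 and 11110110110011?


Count differing positions: . ^ ^ ^ . ^ . . . . ^ ^ . ^ = 7 differences

7


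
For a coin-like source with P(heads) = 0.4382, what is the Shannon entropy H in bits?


H = -p*log2(p) - (1-p)*log2(1-p). -0.4382*log2(0.4382) = 0.521606; -0.5618*log2(0.5618) = 0.467345. H = 0.521606 + 0.467345 = 0.989

0.989 bits


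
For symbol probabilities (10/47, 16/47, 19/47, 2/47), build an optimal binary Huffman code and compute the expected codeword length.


Huffman construction (repeatedly merge the two least-probable nodes; each merge adds 1 bit to every symbol beneath it): 2/47 + 10/47 = 12/47; 12/47 + 16/47 = 28/47; 19/47 + 28/47 = 1. Resulting codeword lengths (in the order the probabilities were given): (3, 2, 1, 3). L_avg = sum(p_i * l_i) = 10/47*3 + 16/47*2 + 19/47*1 + 2/47*3 = 87/47 = 1.8511

1.8511 bits


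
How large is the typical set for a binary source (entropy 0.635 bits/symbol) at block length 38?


log2|A_typical| = nH = 38 * 0.635 = 24.13, so |A_typical| ~ 2^24.13 = 1.836e+07

1.836e+07


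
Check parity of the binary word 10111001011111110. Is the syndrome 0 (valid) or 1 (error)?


Syndrome = XOR of all bits = 1 XOR 0 XOR 1 XOR 1 XOR 1 XOR 0 XOR 0 XOR 1 XOR 0 XOR 1 XOR 1 XOR 1 XOR 1 XOR 1 XOR 1 XOR 1 XOR 0 = 0

0


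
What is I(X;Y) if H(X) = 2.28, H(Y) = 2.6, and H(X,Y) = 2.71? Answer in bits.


I(X;Y) = H(X) + H(Y) - H(X,Y) = 2.28 + 2.6 - 2.71 = 2.17

2.17 bits


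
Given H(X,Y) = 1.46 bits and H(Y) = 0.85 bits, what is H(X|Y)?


H(X|Y) = H(X,Y) - H(Y) = 1.46 - 0.85 = 0.61

0.61 bits


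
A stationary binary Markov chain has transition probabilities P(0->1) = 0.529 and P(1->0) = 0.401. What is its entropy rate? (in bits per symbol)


Stationary distribution: pi_0 = p10/(p01+p10) = 0.4312, pi_1 = 0.5688. Entropy rate H' = pi_0*H(p01) + pi_1*H(p10) = 0.4312*0.9976 + 0.5688*0.9715 = 0.9828

0.9828 bits/symbol


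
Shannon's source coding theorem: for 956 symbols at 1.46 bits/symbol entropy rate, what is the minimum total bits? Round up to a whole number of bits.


Minimum bits >= n * H = 956 * 1.46 = 1395.76, rounded up to a whole number of bits = 1396

1396 bits


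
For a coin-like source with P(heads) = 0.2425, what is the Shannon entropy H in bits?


H = -p*log2(p) - (1-p)*log2(1-p). -0.2425*log2(0.2425) = 0.495656; -0.7575*log2(0.7575) = 0.303517. H = 0.495656 + 0.303517 = 0.7992

0.7992 bits


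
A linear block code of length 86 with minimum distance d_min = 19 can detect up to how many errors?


Detection capability = d_min - 1 = 19 - 1 = 18

18 errors


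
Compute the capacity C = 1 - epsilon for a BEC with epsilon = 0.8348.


C = 1 - epsilon = 1 - 0.8348 = 0.1652

0.1652 bits


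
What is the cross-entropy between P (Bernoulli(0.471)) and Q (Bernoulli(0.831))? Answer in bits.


H(P,Q) = -p*log2(q) - (1-p)*log2(1-q). -0.471*log2(0.831) = 0.125795; -0.529*log2(0.169) = 1.356835. H(P,Q) = 0.125795 + 1.356835 = 1.4826

1.4826 bits


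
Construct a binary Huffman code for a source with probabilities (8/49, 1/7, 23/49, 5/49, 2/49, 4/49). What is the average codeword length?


Huffman construction (repeatedly merge the two least-probable nodes; each merge adds 1 bit to every symbol beneath it): 2/49 + 4/49 = 6/49; 5/49 + 6/49 = 11/49; 1/7 + 8/49 = 15/49; 11/49 + 15/49 = 26/49; 23/49 + 26/49 = 1. Resulting codeword lengths (in the order the probabilities were given): (3, 3, 1, 3, 4, 4). L_avg = sum(p_i * l_i) = 8/49*3 + 1/7*3 + 23/49*1 + 5/49*3 + 2/49*4 + 4/49*4 = 107/49 = 2.1837

2.1837 bits
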